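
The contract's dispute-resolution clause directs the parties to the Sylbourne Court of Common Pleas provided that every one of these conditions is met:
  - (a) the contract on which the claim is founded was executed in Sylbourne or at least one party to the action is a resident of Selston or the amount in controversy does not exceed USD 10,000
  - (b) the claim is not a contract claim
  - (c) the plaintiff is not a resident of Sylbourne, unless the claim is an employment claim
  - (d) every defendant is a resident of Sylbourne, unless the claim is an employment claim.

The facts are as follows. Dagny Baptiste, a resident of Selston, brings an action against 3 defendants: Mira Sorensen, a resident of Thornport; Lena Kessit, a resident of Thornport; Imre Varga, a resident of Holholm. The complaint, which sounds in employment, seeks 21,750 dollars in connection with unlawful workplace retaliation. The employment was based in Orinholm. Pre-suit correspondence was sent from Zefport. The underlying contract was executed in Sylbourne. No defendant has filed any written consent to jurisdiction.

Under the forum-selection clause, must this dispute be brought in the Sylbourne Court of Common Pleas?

Yes

The Sylbourne Court of Common Pleas:
  (a) The contract was executed in Sylbourne — that alternative is enough. Satisfied.
  (b) The claim is an employment claim, not a contract claim. Met.
  (c) The plaintiff resides in Selston, which is not Sylbourne. Met.
  (d) The defendants reside as follows — Mira Sorensen in Thornport, Lena Kessit in Thornport, Imre Varga in Holholm — not all in Sylbourne. The proviso rescues it, though: the claim is an employment claim. Met.
  → The clause applies.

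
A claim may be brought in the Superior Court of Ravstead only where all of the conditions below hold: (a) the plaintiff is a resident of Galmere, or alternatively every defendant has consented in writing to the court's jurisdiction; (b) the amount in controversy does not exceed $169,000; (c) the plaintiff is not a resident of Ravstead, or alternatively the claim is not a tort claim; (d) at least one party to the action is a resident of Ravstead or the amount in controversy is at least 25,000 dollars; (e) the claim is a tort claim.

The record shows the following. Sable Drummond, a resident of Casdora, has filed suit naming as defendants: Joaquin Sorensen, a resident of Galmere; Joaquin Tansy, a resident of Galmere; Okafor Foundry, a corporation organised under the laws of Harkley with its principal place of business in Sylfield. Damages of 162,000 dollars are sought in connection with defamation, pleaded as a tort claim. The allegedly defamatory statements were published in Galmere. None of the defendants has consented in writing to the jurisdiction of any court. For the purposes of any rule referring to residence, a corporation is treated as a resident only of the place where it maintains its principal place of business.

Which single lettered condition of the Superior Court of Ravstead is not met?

(a)

The Superior Court of Ravstead:
  (a) The plaintiff resides in Casdora, not Galmere; no such written consent has been filed — none of the alternatives is met. Fails.
  (b) The amount in controversy is 162,000 dollars, within the 169,000 dollars ceiling. Met.
  (c) The plaintiff resides in Casdora, which is not Ravstead, so one alternative holds. Met.
  (d) The amount in controversy is $162,000, which meets the $25,000 floor, so one alternative holds. Met.
  (e) The claim is a tort claim. Condition met.
Only condition (a) fails.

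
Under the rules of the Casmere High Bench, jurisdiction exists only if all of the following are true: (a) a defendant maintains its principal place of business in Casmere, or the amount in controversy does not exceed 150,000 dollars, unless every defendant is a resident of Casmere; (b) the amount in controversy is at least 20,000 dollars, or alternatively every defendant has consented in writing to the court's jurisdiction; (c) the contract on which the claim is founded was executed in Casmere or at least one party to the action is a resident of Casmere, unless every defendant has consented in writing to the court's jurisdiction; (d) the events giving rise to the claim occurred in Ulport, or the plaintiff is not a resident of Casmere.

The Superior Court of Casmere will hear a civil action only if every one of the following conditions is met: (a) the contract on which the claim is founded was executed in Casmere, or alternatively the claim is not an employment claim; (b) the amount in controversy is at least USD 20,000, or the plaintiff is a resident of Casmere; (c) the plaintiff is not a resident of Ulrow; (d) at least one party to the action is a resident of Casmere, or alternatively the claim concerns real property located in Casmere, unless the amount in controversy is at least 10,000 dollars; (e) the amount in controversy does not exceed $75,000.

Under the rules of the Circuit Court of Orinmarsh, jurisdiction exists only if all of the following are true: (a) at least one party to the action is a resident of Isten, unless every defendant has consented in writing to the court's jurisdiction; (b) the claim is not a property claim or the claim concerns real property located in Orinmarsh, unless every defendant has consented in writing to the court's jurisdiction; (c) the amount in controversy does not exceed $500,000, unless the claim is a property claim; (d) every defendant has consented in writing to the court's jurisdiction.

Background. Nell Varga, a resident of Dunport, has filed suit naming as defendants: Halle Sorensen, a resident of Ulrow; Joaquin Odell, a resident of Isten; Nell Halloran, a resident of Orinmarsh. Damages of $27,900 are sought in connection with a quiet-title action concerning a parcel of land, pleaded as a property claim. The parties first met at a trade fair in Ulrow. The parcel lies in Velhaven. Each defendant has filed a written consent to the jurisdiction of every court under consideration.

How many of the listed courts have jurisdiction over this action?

3

The Casmere High Bench:
  (a) The amount in controversy is USD 27,900, within the 150,000 dollars ceiling — that alternative is enough. Satisfied.
  (b) The amount in controversy is USD 27,900, which meets the 20,000 dollars floor, which satisfies one of the alternatives. Satisfied.
  (c) No contract (and hence no place of execution) is alleged; no party resides in Casmere — every alternative fails. But every defendant has filed written consent, and the 'unless' clause therefore excuses the requirement. Condition met.
  (d) The plaintiff resides in Dunport, which is not Casmere — that alternative is enough. Condition met.
  → The court has jurisdiction.
The Superior Court of Casmere:
  (a) The claim is a property claim, not an employment claim — that alternative is enough. Condition met.
  (b) The amount in controversy is $27,900, which meets the 20,000 dollars floor, so this disjunct is met. Condition met.
  (c) The plaintiff resides in Dunport, which is not Ulrow. Condition met.
  (d) No party resides in Casmere; the property lies in Velhaven, not Casmere — every alternative fails. However, the amount in controversy is 27,900 dollars, which meets the $10,000 floor, so the 'unless' proviso supplies this condition. Satisfied.
  (e) The amount in controversy is USD 27,900, within the $75,000 ceiling. Satisfied.
  → The court has jurisdiction.
The Circuit Court of Orinmarsh:
  (a) Joaquin Odell resides in Isten. Satisfied.
  (b) The claim is a property claim; the property lies in Velhaven, not Orinmarsh — every alternative fails. The proviso rescues it, though: every defendant has filed written consent. Satisfied.
  (c) The amount in controversy is USD 27,900, within the USD 500,000 ceiling. Met.
  (d) Every defendant has filed written consent. Met.
  → All conditions met; jurisdiction exists.
Courts with jurisdiction: the Casmere High Bench, the Superior Court of Casmere, the Circuit Court of Orinmarsh — 3 in total.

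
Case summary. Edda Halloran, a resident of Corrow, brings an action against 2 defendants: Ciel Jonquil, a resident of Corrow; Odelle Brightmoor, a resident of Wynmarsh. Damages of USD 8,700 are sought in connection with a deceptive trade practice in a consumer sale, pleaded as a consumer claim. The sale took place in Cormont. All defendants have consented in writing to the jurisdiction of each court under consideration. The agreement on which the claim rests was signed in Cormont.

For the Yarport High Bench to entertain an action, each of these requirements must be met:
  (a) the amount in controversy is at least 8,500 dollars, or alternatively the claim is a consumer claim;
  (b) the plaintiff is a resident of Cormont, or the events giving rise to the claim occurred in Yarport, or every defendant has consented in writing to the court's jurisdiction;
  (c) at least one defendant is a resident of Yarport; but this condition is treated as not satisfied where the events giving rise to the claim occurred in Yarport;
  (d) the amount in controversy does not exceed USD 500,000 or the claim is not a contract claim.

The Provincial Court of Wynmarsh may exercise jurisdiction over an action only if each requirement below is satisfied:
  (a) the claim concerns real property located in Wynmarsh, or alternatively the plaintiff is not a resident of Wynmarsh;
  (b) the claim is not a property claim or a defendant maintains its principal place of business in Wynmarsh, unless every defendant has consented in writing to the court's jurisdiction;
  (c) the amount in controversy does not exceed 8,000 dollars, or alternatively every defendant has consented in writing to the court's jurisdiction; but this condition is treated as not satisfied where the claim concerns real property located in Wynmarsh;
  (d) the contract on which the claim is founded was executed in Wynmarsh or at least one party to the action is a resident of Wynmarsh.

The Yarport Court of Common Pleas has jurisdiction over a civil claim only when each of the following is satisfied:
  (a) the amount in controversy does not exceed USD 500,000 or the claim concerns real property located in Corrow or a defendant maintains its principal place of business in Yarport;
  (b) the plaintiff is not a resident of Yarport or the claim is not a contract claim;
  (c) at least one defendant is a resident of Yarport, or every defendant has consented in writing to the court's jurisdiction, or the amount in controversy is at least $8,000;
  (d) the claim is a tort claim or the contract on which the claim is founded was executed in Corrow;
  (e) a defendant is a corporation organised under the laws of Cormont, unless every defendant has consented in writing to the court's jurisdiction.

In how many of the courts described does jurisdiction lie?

The Yarport High Bench:
  (a) The amount in controversy is 8,700 dollars, which meets the 8,500 dollars floor, so one alternative holds. Satisfied.
  (b) Every defendant has filed written consent, so this disjunct is met. Met.
  (c) No defendant resides in Yarport (they reside in Corrow, Wynmarsh). Fails.
  (d) The amount in controversy is USD 8,700, within the 500,000 dollars ceiling, which satisfies one of the alternatives. Met.
  → No jurisdiction.
The Provincial Court of Wynmarsh:
  (a) The plaintiff resides in Corrow, which is not Wynmarsh, so one alternative holds. Condition met.
  (b) The claim is a consumer claim, not a property claim, so this disjunct is met. Satisfied.
  (c) Every defendant has filed written consent, which satisfies one of the alternatives. The exception is not triggered, since the claim does not concern real property. Satisfied.
  (d) Odelle Brightmoor resides in Wynmarsh, which satisfies one of the alternatives. Condition met.
  → Every requirement is satisfied — jurisdiction.
The Yarport Court of Common Pleas:
  (a) The amount in controversy is 8,700 dollars, within the $500,000 ceiling, so one alternative holds. Condition met.
  (b) The plaintiff resides in Corrow, which is not Yarport — that alternative is enough. Met.
  (c) Every defendant has filed written consent, so this disjunct is met. Condition met.
  (d) The claim is a consumer claim, not a tort claim; the contract was executed in Cormont, not Corrow — every alternative fails. Not met.
  (e) No defendant is a corporation. However, every defendant has filed written consent, so the 'unless' proviso supplies this condition. Met.
  → No jurisdiction.
Courts with jurisdiction: the Provincial Court of Wynmarsh — 1 in total.

1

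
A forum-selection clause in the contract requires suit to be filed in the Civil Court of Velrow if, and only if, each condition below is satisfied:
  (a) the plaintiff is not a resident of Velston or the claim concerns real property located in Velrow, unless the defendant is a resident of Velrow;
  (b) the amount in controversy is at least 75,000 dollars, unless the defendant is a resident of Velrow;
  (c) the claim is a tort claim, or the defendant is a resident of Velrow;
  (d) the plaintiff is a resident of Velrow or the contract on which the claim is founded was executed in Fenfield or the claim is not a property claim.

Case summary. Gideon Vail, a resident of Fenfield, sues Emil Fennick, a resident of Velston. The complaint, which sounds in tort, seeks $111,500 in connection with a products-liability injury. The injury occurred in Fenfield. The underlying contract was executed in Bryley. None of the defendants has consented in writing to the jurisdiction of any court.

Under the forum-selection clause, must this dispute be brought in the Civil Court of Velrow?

Yes

The Civil Court of Velrow:
  (a) The plaintiff resides in Fenfield, which is not Velston, so this disjunct is met. Met.
  (b) The amount in controversy is $111,500, which meets the $75,000 floor. Condition met.
  (c) The claim is a tort claim, so one alternative holds. Satisfied.
  (d) The claim is a tort claim, not a property claim — that alternative is enough. Satisfied.
  → The clause applies.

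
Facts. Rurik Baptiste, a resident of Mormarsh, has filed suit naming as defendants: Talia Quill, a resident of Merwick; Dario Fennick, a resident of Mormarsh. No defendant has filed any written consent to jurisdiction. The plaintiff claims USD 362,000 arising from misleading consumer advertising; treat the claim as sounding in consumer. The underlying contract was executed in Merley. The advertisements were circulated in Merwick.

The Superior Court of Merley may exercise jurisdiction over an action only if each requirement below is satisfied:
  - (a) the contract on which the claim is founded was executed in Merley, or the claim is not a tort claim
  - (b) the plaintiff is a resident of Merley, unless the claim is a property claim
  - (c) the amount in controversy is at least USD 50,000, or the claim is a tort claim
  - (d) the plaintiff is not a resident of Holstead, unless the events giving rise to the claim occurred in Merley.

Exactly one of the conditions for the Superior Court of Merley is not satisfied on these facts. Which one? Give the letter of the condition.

The Superior Court of Merley:
  (a) The contract was executed in Merley — that alternative is enough. Met.
  (b) The plaintiff resides in Mormarsh, not Merley. And the claim is a consumer claim, not a property claim, so the proviso does not save it. Condition not met.
  (c) The amount in controversy is USD 362,000, which meets the 50,000 dollars floor — that alternative is enough. Satisfied.
  (d) The plaintiff resides in Mormarsh, which is not Holstead. Condition met.
Only condition (b) fails.

(b)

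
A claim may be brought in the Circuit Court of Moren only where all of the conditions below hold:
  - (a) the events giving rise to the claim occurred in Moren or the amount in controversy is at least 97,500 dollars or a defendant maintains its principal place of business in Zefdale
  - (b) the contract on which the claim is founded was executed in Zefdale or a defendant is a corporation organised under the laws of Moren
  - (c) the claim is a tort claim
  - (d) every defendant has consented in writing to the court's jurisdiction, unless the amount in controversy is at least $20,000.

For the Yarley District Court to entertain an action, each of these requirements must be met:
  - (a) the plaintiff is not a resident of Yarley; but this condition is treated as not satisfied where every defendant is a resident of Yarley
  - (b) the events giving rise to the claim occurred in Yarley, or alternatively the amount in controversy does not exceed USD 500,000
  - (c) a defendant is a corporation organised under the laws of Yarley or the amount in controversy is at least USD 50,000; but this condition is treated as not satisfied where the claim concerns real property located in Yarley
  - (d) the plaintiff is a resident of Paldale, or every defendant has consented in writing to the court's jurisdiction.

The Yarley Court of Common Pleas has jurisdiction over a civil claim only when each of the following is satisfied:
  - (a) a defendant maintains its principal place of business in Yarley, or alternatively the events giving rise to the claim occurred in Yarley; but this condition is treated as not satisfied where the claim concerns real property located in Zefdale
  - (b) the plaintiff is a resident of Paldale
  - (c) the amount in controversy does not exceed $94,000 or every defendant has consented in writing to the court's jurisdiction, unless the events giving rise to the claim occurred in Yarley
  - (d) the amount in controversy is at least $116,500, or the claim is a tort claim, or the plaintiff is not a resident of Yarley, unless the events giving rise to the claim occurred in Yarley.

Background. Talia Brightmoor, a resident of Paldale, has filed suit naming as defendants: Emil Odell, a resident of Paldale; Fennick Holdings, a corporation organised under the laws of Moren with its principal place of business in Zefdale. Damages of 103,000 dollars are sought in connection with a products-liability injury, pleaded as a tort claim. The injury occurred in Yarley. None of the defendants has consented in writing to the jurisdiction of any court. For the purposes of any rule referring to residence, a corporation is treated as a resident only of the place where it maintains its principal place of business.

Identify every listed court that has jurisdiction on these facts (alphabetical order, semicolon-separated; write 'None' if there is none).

The Circuit Court of Moren:
  (a) The amount in controversy is $103,000, which meets the $97,500 floor — that alternative is enough. Met.
  (b) Fennick Holdings is organised under the laws of Moren, which satisfies one of the alternatives. Met.
  (c) The claim is a tort claim. Satisfied.
  (d) No such written consent has been filed. The proviso rescues it, though: the amount in controversy is USD 103,000, which meets the USD 20,000 floor. Condition met.
  → Jurisdiction lies.
The Yarley District Court:
  (a) The plaintiff resides in Paldale, which is not Yarley. The carve-out does not apply: the defendants reside as follows — Emil Odell in Paldale, Fennick Holdings in Zefdale — not all in Yarley. Satisfied.
  (b) The operative events occurred in Yarley, which satisfies one of the alternatives. Satisfied.
  (c) The amount in controversy is 103,000 dollars, which meets the USD 50,000 floor — that alternative is enough. The carve-out does not apply: the claim does not concern real property. Met.
  (d) The plaintiff resides in Paldale — that alternative is enough. Condition met.
  → The court has jurisdiction.
The Yarley Court of Common Pleas:
  (a) The operative events occurred in Yarley, so this disjunct is met. The carve-out does not apply: the claim does not concern real property. Met.
  (b) The plaintiff resides in Paldale. Condition met.
  (c) The amount in controversy is USD 103,000, above the USD 94,000 ceiling; no such written consent has been filed — none of the alternatives is met. The proviso rescues it, though: the operative events occurred in Yarley. Met.
  (d) The claim is a tort claim — that alternative is enough. Satisfied.
  → The court has jurisdiction.

the Circuit Court of Moren; the Yarley Court of Common Pleas; the Yarley District Court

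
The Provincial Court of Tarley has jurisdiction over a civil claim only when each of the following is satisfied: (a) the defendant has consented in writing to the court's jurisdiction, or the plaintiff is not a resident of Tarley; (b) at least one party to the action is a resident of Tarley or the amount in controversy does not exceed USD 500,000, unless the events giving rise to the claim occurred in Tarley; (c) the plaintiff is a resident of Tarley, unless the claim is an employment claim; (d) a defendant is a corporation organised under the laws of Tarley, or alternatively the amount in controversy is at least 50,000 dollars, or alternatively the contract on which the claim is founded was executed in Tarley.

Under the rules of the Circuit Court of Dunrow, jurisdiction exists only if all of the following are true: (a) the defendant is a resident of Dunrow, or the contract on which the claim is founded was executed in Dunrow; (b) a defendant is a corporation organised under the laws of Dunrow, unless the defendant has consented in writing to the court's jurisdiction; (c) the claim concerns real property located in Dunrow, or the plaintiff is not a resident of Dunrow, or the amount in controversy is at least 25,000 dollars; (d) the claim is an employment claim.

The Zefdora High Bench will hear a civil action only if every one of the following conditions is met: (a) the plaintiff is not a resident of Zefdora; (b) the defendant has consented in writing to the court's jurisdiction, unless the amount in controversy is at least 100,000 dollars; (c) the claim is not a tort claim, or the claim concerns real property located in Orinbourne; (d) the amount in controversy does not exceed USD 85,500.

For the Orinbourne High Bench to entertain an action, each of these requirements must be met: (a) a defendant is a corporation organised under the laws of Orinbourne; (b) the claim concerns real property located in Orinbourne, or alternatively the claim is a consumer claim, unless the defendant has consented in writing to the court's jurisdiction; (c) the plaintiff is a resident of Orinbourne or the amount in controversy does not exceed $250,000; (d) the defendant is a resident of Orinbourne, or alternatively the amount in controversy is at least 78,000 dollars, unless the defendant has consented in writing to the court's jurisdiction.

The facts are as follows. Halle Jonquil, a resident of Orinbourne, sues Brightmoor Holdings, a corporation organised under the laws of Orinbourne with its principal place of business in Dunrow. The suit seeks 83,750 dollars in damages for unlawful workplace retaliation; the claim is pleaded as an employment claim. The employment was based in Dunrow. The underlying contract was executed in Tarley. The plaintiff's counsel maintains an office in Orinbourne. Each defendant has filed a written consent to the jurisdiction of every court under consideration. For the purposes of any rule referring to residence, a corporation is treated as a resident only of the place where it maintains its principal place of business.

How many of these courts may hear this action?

4

The Provincial Court of Tarley:
  (a) Every defendant has filed written consent, so one alternative holds. Met.
  (b) The amount in controversy is $83,750, within the $500,000 ceiling, which satisfies one of the alternatives. Condition met.
  (c) The plaintiff resides in Orinbourne, not Tarley. However, the claim is an employment claim, so the 'unless' proviso supplies this condition. Satisfied.
  (d) The amount in controversy is $83,750, which meets the $50,000 floor, so this disjunct is met. Satisfied.
  → Jurisdiction lies.
The Circuit Court of Dunrow:
  (a) The defendant resides in Dunrow, which satisfies one of the alternatives. Satisfied.
  (b) The corporate defendant(s) are organised in Orinbourne, not Dunrow. The proviso rescues it, though: every defendant has filed written consent. Met.
  (c) The plaintiff resides in Orinbourne, which is not Dunrow, so this disjunct is met. Condition met.
  (d) The claim is an employment claim. Condition met.
  → The court has jurisdiction.
The Zefdora High Bench:
  (a) The plaintiff resides in Orinbourne, which is not Zefdora. Met.
  (b) Every defendant has filed written consent. Met.
  (c) The claim is an employment claim, not a tort claim, which satisfies one of the alternatives. Satisfied.
  (d) The amount in controversy is $83,750, within the 85,500 dollars ceiling. Satisfied.
  → The court has jurisdiction.
The Orinbourne High Bench:
  (a) Brightmoor Holdings is organised under the laws of Orinbourne. Satisfied.
  (b) The claim does not concern real property; the claim is an employment claim, not a consumer claim — none of the alternatives is met. But every defendant has filed written consent, and the 'unless' clause therefore excuses the requirement. Met.
  (c) The plaintiff resides in Orinbourne, which satisfies one of the alternatives. Met.
  (d) The amount in controversy is 83,750 dollars, which meets the $78,000 floor, so this disjunct is met. Met.
  → The court has jurisdiction.
Courts with jurisdiction: the Provincial Court of Tarley, the Circuit Court of Dunrow, the Zefdora High Bench, the Orinbourne High Bench — 4 in total.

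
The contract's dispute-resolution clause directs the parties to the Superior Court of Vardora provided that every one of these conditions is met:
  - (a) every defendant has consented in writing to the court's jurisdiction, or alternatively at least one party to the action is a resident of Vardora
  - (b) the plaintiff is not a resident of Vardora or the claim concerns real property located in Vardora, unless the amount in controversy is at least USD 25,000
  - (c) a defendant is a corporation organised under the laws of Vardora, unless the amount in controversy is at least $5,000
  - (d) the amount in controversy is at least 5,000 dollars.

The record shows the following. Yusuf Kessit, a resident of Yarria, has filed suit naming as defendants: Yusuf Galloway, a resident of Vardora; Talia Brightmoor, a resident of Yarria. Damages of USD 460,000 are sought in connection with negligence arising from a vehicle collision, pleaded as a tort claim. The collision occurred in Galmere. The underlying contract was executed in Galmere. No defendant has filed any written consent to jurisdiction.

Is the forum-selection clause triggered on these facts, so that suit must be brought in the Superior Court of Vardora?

The Superior Court of Vardora:
  (a) Yusuf Galloway resides in Vardora, so one alternative holds. Satisfied.
  (b) The plaintiff resides in Yarria, which is not Vardora, so this disjunct is met. Condition met.
  (c) No defendant is a corporation. However, the amount in controversy is USD 460,000, which meets the USD 5,000 floor, so the 'unless' proviso supplies this condition. Satisfied.
  (d) The amount in controversy is USD 460,000, which meets the $5,000 floor. Condition met.
  → The clause applies.

Yes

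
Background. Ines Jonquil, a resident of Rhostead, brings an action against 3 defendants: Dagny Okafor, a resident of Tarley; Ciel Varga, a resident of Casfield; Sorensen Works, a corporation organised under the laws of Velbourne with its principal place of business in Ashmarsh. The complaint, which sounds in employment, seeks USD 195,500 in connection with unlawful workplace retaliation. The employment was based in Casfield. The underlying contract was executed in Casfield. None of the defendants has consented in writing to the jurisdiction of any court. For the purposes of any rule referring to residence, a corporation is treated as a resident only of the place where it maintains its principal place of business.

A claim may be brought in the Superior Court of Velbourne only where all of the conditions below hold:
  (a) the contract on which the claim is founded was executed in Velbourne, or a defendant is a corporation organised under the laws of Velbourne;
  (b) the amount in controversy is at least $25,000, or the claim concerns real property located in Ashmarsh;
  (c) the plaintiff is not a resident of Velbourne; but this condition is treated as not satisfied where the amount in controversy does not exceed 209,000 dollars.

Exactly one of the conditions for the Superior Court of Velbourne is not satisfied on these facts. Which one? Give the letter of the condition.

The Superior Court of Velbourne:
  (a) Sorensen Works is organised under the laws of Velbourne, so this disjunct is met. Satisfied.
  (b) The amount in controversy is 195,500 dollars, which meets the USD 25,000 floor, which satisfies one of the alternatives. Condition met.
  (c) The plaintiff resides in Rhostead, which is not Velbourne. But the carve-out bites: the amount in controversy is 195,500 dollars, within the $209,000 ceiling. Fails.
Only condition (c) fails.

(c)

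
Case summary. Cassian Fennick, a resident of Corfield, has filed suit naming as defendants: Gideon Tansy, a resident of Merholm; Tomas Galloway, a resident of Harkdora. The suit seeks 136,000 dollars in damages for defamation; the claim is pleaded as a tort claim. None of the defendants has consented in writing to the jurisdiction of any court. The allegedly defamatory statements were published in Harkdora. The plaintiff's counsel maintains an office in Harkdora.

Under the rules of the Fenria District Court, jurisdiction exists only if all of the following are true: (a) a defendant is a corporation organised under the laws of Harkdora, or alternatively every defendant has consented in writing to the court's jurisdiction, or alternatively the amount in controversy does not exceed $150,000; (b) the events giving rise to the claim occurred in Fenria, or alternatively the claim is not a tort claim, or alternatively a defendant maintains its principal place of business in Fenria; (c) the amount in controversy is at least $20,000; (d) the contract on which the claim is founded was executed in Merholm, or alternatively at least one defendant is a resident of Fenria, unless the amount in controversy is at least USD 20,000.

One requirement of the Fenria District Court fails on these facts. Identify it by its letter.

(b)

The Fenria District Court:
  (a) The amount in controversy is $136,000, within the 150,000 dollars ceiling, which satisfies one of the alternatives. Met.
  (b) The operative events occurred in Harkdora, not Fenria; the claim is a tort claim; no defendant is a corporation — none of the alternatives is met. Not met.
  (c) The amount in controversy is 136,000 dollars, which meets the $20,000 floor. Condition met.
  (d) No contract (and hence no place of execution) is alleged; no defendant resides in Fenria (they reside in Merholm, Harkdora) — every alternative fails. But the amount in controversy is $136,000, which meets the USD 20,000 floor, and the 'unless' clause therefore excuses the requirement. Satisfied.
Only condition (b) fails.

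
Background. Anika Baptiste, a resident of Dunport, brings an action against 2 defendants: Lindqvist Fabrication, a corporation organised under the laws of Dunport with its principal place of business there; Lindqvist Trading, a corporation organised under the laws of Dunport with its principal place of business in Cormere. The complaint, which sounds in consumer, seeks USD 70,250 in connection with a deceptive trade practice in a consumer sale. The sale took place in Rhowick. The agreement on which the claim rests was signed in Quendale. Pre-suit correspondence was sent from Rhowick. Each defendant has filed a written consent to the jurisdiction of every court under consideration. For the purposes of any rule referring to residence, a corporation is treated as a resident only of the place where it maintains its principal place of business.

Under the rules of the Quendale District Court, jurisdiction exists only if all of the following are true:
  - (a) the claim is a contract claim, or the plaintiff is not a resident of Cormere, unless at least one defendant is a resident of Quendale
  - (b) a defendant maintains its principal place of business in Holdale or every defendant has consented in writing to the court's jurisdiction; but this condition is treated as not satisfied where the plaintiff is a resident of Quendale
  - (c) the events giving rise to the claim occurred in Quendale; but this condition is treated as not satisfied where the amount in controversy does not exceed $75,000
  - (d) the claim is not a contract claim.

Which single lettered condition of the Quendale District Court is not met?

The Quendale District Court:
  (a) The plaintiff resides in Dunport, which is not Cormere, so this disjunct is met. Condition met.
  (b) Every defendant has filed written consent, which satisfies one of the alternatives. The exception is not triggered, since the plaintiff resides in Dunport, not Quendale. Condition met.
  (c) The operative events occurred in Rhowick, not Quendale. Not satisfied.
  (d) The claim is a consumer claim, not a contract claim. Met.
Only condition (c) fails.

(c)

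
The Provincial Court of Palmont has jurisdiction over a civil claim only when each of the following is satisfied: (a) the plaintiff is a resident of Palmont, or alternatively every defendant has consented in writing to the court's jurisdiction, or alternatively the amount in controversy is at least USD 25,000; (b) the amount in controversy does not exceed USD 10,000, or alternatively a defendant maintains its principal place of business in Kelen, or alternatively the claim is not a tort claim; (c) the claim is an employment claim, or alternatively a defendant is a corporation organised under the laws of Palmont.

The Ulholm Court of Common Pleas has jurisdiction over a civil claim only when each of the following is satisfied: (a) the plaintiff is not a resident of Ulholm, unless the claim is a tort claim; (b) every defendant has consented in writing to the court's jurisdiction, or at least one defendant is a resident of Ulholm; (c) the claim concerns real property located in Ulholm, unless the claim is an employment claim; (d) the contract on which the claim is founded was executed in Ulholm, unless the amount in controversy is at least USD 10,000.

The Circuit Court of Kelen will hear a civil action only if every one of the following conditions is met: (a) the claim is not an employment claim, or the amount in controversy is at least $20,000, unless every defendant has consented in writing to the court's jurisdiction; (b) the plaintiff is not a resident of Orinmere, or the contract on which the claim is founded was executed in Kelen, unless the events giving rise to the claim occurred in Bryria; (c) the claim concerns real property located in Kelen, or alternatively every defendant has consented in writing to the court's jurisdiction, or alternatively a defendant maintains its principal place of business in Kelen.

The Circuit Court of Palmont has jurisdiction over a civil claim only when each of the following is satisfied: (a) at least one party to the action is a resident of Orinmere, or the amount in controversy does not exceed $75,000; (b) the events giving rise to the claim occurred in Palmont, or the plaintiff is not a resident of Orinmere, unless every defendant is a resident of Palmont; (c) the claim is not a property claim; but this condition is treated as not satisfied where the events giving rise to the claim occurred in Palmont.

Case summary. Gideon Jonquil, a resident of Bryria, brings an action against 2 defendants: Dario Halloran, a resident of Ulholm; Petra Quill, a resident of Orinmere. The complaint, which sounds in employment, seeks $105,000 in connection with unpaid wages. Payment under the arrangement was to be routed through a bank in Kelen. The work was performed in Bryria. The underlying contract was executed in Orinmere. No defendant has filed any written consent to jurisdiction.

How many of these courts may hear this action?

The Provincial Court of Palmont:
  (a) The amount in controversy is USD 105,000, which meets the $25,000 floor — that alternative is enough. Met.
  (b) The claim is an employment claim, not a tort claim — that alternative is enough. Condition met.
  (c) The claim is an employment claim — that alternative is enough. Satisfied.
  → All conditions met; jurisdiction exists.
The Ulholm Court of Common Pleas:
  (a) The plaintiff resides in Bryria, which is not Ulholm. Met.
  (b) Dario Halloran resides in Ulholm, so one alternative holds. Condition met.
  (c) The claim does not concern real property. However, the claim is an employment claim, so the 'unless' proviso supplies this condition. Satisfied.
  (d) The contract was executed in Orinmere, not Ulholm. But the amount in controversy is $105,000, which meets the $10,000 floor, and the 'unless' clause therefore excuses the requirement. Condition met.
  → Every requirement is satisfied — jurisdiction.
The Circuit Court of Kelen:
  (a) The amount in controversy is 105,000 dollars, which meets the 20,000 dollars floor, so one alternative holds. Condition met.
  (b) The plaintiff resides in Bryria, which is not Orinmere, so one alternative holds. Satisfied.
  (c) The claim does not concern real property; no such written consent has been filed; no defendant is a corporation — none of the alternatives is met. Condition not met.
  → No jurisdiction.
The Circuit Court of Palmont:
  (a) Petra Quill resides in Orinmere — that alternative is enough. Condition met.
  (b) The plaintiff resides in Bryria, which is not Orinmere, so this disjunct is met. Satisfied.
  (c) The claim is an employment claim, not a property claim. The carve-out does not apply: the operative events occurred in Bryria, not Palmont. Condition met.
  → Jurisdiction lies.
Courts with jurisdiction: the Provincial Court of Palmont, the Ulholm Court of Common Pleas, the Circuit Court of Palmont — 3 in total.

3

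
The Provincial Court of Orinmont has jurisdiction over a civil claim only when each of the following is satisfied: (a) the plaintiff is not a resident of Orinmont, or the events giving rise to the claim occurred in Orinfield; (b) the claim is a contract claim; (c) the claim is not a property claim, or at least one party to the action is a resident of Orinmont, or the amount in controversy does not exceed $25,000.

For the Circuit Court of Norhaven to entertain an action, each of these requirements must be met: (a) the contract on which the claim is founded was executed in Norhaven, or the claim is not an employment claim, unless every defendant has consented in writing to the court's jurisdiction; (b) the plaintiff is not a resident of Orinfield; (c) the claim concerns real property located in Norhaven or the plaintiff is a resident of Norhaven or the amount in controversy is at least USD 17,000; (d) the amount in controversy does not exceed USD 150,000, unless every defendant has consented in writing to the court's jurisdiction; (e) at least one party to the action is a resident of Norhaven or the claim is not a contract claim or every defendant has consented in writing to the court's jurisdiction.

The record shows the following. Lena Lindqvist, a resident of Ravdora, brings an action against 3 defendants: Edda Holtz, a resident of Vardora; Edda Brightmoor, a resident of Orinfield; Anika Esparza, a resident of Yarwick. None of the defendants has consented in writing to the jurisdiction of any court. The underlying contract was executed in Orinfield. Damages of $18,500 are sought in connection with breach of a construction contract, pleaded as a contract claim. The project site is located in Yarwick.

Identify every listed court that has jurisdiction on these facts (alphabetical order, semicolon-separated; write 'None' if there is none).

the Provincial Court of Orinmont

The Provincial Court of Orinmont:
  (a) The plaintiff resides in Ravdora, which is not Orinmont, so this disjunct is met. Met.
  (b) The claim is a contract claim. Condition met.
  (c) The claim is a contract claim, not a property claim, so one alternative holds. Met.
  → Jurisdiction lies.
The Circuit Court of Norhaven:
  (a) The claim is a contract claim, not an employment claim — that alternative is enough. Satisfied.
  (b) The plaintiff resides in Ravdora, which is not Orinfield. Satisfied.
  (c) The amount in controversy is USD 18,500, which meets the 17,000 dollars floor — that alternative is enough. Condition met.
  (d) The amount in controversy is USD 18,500, within the $150,000 ceiling. Met.
  (e) No party resides in Norhaven; the claim is a contract claim; no such written consent has been filed — none of the alternatives is met. Not satisfied.
  → Not every requirement is met — no jurisdiction.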